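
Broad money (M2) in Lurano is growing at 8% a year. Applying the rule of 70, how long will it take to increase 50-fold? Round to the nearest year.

Doubling time ≈ 70/8 = 8.75 years.
Reaching 50× takes log₂(50) ≈ 5.64 doublings.
5.64 × 8.75 ≈ 49 years.

around 49 years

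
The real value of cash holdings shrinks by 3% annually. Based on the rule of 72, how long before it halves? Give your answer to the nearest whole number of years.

about 24 years

Halving time ≈ 72 / 3 = 24.00 → 24 years.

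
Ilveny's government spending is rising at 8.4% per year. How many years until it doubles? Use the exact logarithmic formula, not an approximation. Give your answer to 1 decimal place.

8.6 years

t = ln(2) / ln(1 + 0.084) = 0.6931 / 0.080658 ≈ 8.59.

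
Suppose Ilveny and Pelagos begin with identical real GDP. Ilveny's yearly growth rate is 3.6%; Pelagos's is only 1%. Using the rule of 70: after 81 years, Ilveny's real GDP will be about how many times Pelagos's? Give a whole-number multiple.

Ilveny pulls ahead at 2.6 pp per year, so the ratio doubles every 70/2.6 ≈ 26.92 years.
In 81 years that's 3.01 doublings: 2^3.01 ≈ 8.

approximately 8 times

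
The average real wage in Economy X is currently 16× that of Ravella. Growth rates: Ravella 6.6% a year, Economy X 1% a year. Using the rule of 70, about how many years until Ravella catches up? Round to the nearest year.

What matters is the difference: 5.6 pp.
Rule of 70 on the gap: the ratio halves every 70/5.6 ≈ 12.50 years.
A 16× gap closes after 4 halvings: 4 × 12.50 ≈ 50 years.

≈ 50 years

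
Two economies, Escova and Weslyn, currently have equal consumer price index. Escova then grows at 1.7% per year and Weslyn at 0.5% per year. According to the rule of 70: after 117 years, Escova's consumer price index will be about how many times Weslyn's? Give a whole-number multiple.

≈ 4 times

Rate gap = 1.7% − 0.5% = 1.2 points.
The ratio doubles every 70/1.2 ≈ 58.33 years.
117/58.33 ≈ 2.01 doublings → ratio ≈ 2^2.01 ≈ 4.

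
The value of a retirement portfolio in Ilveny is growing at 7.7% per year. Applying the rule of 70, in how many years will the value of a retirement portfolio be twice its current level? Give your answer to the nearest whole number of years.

Doubling time ≈ 70 / 7.7 = 9.09 years.

9 years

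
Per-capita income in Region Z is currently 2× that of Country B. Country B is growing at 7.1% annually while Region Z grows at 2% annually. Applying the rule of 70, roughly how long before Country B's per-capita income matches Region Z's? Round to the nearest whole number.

about 14 years

The growth-rate gap is 7.1% − 2% = 5.1 percentage points.
So the ratio between them halves every 70/5.1 ≈ 13.73 years.
A 2× gap closes after 1 halving: 1 × 13.73 ≈ 14 years.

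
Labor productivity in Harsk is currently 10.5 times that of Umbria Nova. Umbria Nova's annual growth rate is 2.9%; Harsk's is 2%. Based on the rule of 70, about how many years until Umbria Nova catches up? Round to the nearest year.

≈ 264 years

What matters is the difference: 0.9 pp.
Rule of 70 on the gap: the ratio halves every 70/0.9 ≈ 77.78 years.
A 10.5 times gap takes log₂(10.5) ≈ 3.39 halvings to close: 3.39 × 77.78 ≈ 264 years.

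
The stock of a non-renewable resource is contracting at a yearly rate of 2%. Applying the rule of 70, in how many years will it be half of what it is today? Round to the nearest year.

35 years

Falling at 2%, it halves about every 70/2 = 35.00 years.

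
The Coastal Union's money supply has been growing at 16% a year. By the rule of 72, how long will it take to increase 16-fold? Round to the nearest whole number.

approximately 18 years

Doubling time ≈ 72/16 = 4.50 years.
Getting to 16× needs 4 doublings: 4 × 4.50 ≈ 18 years.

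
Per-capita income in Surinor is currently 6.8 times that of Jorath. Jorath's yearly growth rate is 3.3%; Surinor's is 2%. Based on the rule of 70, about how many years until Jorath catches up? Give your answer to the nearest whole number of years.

Jorath gains on Surinor at 3.3% − 2% = 1.3 points a year.
At that relative rate the gap halves every 70/1.3 ≈ 53.85 years.
A 6.8 times gap takes log₂(6.8) ≈ 2.77 halvings to close: 2.77 × 53.85 ≈ 149 years.

approximately 149 years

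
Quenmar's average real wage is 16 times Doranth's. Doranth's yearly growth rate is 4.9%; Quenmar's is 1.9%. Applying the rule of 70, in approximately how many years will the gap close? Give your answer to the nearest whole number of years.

93 years

The growth-rate gap is 4.9% − 1.9% = 3 percentage points.
So the ratio between them halves every 70/3 ≈ 23.33 years.
A 16 times gap closes after 4 halvings: 4 × 23.33 ≈ 93 years.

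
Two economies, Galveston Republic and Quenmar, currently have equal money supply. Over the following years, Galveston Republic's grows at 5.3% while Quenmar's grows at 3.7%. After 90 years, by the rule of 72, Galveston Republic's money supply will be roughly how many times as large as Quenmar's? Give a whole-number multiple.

roughly 4 times

Only the 1.6-point difference matters.
72/1.6 ≈ 45.00 years per doubling of the ratio; 90 years gives 2.00 doublings, so ≈ 4×.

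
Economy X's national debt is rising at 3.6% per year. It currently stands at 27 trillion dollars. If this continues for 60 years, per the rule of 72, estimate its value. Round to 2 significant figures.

≈ 220 trillion dollars

It doubles every 72/3.6 ≈ 20.00 years, so 60 years is 3.00 doublings.
2^3.00 ≈ 8.00; 27 × 8.00 ≈ 220 trillion dollars.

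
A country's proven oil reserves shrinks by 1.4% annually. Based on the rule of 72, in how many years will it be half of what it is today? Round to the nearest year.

about 51 years

Falling at 1.4%, it halves about every 72/1.4 = 51.43 years.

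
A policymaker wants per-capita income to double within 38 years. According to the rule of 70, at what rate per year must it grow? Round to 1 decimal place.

1.8% per year

70 / 38 ≈ 1.84, so about 1.8% per year.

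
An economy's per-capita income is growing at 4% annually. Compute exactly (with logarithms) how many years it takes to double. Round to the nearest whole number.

t = ln(2) / ln(1 + 0.04) = 0.6931 / 0.039221 ≈ 17.67.
≈ 18 years.

18 years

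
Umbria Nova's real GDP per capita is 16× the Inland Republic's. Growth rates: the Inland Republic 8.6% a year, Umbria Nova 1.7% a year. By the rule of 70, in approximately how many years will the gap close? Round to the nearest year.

around 41 years

The growth-rate gap is 8.6% − 1.7% = 6.9 percentage points.
So the ratio between them halves every 70/6.9 ≈ 10.14 years.
A 16× gap closes after 4 halvings: 4 × 10.14 ≈ 41 years.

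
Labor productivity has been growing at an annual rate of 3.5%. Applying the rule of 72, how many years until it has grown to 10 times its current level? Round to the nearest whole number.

about 68 years

Doubling time ≈ 72/3.5 = 20.57 years.
Reaching 10× takes log₂(10) ≈ 3.32 doublings.
3.32 × 20.57 ≈ 68 years.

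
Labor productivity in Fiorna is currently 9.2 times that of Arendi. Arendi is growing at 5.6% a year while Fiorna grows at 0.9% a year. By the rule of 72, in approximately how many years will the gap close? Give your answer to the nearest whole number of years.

Arendi gains on Fiorna at 5.6% − 0.9% = 4.7 points a year.
At that relative rate the gap halves every 72/4.7 ≈ 15.32 years.
A 9.2 times gap takes log₂(9.2) ≈ 3.20 halvings to close: 3.20 × 15.32 ≈ 49 years.

49 years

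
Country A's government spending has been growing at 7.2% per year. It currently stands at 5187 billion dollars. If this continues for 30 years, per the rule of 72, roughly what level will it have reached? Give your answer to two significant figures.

It doubles every 72/7.2 ≈ 10.00 years, so 30 years is 3.00 doublings.
2^3.00 ≈ 8.00; 5187 × 8.00 ≈ 41000 billion dollars.

roughly 41000 billion dollars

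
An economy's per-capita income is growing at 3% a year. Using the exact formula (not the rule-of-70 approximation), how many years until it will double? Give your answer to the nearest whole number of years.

23 years

t = ln(2) / ln(1 + 0.03) = 0.6931 / 0.029559 ≈ 23.45.
≈ 23 years.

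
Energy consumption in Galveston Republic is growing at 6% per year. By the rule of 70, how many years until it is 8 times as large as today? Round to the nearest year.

At 6% it doubles every 70/6 ≈ 11.67 years.
8 = 2^3, so 3 doublings → 35 years.

approximately 35 years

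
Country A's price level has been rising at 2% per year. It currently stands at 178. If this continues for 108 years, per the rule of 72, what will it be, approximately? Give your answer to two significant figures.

roughly 1400

Doubling time ≈ 72/2 = 36.00 years.
108 years is 108/36.00 ≈ 3.00 doublings, a factor of 2^3.00 ≈ 8.00.
178 × 8.00 ≈ 1400.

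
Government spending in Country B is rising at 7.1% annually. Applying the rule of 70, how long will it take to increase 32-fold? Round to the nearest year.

roughly 49 years

One doubling takes 70/7.1 = 9.86 years.
Getting to 32× needs 5 doublings: 5 × 9.86 ≈ 49 years.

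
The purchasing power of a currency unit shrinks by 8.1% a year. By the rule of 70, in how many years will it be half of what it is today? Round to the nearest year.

Halving time ≈ 70 / 8.1 = 8.64 → 9 years.

about 9 years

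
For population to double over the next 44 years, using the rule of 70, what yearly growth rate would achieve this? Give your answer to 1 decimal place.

70 / 44 ≈ 1.59, so about 1.6% per year.

around 1.6% per year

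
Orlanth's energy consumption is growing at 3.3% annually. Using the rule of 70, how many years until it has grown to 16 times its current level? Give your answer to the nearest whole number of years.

One doubling takes 70/3.3 = 21.21 years.
Getting to 16× needs 4 doublings: 4 × 21.21 ≈ 85 years.

85 years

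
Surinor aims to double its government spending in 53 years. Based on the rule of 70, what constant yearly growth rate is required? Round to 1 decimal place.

70 / 53 ≈ 1.32, so about 1.3% per year.

≈ 1.3%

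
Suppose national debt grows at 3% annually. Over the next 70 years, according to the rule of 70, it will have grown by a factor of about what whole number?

Doubling time ≈ 70/3 = 23.33 years.
70/23.33 ≈ 3 doublings, so about 2^3 = 8×.

roughly 8 times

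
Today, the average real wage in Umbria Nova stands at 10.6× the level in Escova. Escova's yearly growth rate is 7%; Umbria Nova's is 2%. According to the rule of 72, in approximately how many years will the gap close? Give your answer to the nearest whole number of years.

around 49 years

What matters is the difference: 5 pp.
Rule of 72 on the gap: the ratio halves every 72/5 ≈ 14.40 years.
A 10.6× gap takes log₂(10.6) ≈ 3.41 halvings to close: 3.41 × 14.40 ≈ 49 years.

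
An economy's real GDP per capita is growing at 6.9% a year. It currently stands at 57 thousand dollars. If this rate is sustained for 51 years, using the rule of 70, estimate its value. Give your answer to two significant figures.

Doubling time ≈ 70/6.9 = 10.14 years.
51 years is 51/10.14 ≈ 5.03 doublings, a factor of 2^5.03 ≈ 32.67.
57 × 32.67 ≈ 1900 thousand dollars.

about 1900 thousand dollars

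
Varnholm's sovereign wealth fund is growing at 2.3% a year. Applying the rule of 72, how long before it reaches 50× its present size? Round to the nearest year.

roughly 177 years

One doubling takes 72/2.3 = 31.30 years.
50× is log₂ 50 ≈ 5.64 doublings, so ≈ 5.64 × 31.30 = 177 years.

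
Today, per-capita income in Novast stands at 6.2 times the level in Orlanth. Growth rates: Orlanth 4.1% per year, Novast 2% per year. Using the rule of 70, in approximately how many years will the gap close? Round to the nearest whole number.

around 88 years

The growth-rate gap is 4.1% − 2% = 2.1 percentage points.
So the ratio between them halves every 70/2.1 ≈ 33.33 years.
A 6.2 times gap takes log₂(6.2) ≈ 2.63 halvings to close: 2.63 × 33.33 ≈ 88 years.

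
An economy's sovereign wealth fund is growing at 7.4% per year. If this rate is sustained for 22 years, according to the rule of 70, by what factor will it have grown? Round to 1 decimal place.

Doubles every ≈ 9.46 years (70/7.4).
22 years is 2.33 doublings; 2^2.33 ≈ 5.0×.

roughly 5.0 times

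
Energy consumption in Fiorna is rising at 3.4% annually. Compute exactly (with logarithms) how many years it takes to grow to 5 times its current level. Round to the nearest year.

t = ln(5) / ln(1 + 0.034) = 1.6094 / 0.033435 ≈ 48.14.
≈ 48 years.

48 years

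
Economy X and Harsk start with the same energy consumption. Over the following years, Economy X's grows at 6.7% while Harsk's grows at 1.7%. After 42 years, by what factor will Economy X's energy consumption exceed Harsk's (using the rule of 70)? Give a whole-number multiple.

8 times

Economy X pulls ahead at 5 pp per year, so the ratio doubles every 70/5 ≈ 14.00 years.
In 42 years that's 3.00 doublings: 2^3.00 ≈ 8.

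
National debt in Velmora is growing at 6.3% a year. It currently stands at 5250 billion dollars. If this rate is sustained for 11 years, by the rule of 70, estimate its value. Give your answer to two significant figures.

Doubling time ≈ 70/6.3 = 11.11 years.
11 years is 11/11.11 ≈ 0.99 doublings, a factor of 2^0.99 ≈ 1.99.
5250 × 1.99 ≈ 10000 billion dollars.

approximately 10000 billion dollars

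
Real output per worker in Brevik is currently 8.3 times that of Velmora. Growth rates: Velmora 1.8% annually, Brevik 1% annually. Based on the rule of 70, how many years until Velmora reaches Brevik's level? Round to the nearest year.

around 267 years

What matters is the difference: 0.8 pp.
Rule of 70 on the gap: the ratio halves every 70/0.8 ≈ 87.50 years.
An 8.3 times gap takes log₂(8.3) ≈ 3.05 halvings to close: 3.05 × 87.50 ≈ 267 years.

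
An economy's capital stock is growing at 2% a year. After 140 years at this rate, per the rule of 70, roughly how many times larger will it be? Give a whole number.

At 2% one doubling takes ≈ 35.00 years; 140 years is 4 of them, so ×16.

approximately 16 times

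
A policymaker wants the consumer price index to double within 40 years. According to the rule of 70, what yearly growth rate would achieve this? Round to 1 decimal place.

70 / 40 ≈ 1.75, so about 1.8% per year.

about 1.8%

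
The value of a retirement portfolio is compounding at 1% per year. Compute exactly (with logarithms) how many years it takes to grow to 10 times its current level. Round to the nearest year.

t = ln(10) / ln(1 + 0.01) = 2.3026 / 0.009950 ≈ 231.42.
≈ 231 years.

231 years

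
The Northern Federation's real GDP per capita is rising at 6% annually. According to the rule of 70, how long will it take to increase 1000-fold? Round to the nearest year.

Doubling time ≈ 70/6 = 11.67 years.
Reaching 1000× takes log₂(1000) ≈ 9.97 doublings.
9.97 × 11.67 ≈ 116 years.

≈ 116 years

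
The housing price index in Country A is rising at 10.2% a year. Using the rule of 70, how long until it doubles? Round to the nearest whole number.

At 10.2%, doubling takes about 70/10.2 = 6.86 years.

7 years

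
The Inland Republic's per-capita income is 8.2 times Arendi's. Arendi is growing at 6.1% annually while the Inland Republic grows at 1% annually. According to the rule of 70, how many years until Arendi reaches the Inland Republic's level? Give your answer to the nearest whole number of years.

approximately 42 years

Arendi gains on the Inland Republic at 6.1% − 1% = 5.1 points a year.
At that relative rate the gap halves every 70/5.1 ≈ 13.73 years.
An 8.2 times gap takes log₂(8.2) ≈ 3.04 halvings to close: 3.04 × 13.73 ≈ 42 years.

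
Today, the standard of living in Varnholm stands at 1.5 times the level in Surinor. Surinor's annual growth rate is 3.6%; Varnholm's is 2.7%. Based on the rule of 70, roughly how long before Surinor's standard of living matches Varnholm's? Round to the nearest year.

approximately 45 years

The growth-rate gap is 3.6% − 2.7% = 0.9 percentage points.
So the ratio between them halves every 70/0.9 ≈ 77.78 years.
A 1.5 times gap takes log₂(1.5) ≈ 0.58 halvings to close: 0.58 × 77.78 ≈ 45 years.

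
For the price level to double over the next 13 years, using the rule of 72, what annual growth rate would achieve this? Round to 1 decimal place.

approximately 5.5%

72 / 13 ≈ 5.54, so about 5.5% a year.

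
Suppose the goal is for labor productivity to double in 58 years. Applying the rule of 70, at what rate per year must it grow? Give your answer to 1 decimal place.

70 / 58 ≈ 1.21, so about 1.2% per year.

roughly 1.2%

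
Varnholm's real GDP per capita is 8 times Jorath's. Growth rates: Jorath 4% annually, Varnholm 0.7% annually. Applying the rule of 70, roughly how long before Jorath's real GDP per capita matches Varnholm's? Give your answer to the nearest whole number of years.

around 64 years

Jorath gains on Varnholm at 4% − 0.7% = 3.3 points a year.
At that relative rate the gap halves every 70/3.3 ≈ 21.21 years.
An 8 times gap closes after 3 halvings: 3 × 21.21 ≈ 64 years.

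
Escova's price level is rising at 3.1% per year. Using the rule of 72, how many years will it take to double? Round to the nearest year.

approximately 23 years

Doubling time ≈ 72 / 3.1 = 23.23 years.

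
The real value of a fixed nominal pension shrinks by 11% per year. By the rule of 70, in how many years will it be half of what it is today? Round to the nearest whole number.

Halving time ≈ 70 / 11 = 6.36 → 6 years.

6 years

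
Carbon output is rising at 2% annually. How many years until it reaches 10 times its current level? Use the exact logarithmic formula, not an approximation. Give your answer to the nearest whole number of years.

116 years

t = ln(10) / ln(1 + 0.02) = 2.3026 / 0.019803 ≈ 116.28.
≈ 116 years.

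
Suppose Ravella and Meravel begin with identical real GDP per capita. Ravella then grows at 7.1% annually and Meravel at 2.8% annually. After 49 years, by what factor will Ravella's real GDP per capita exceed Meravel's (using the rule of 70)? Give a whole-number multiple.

around 8 times

Ravella pulls ahead at 4.3 pp per year, so the ratio doubles every 70/4.3 ≈ 16.28 years.
In 49 years that's 3.01 doublings: 2^3.01 ≈ 8.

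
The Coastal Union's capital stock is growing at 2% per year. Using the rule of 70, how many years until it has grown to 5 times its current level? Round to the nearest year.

approximately 81 years

At 2% it doubles every 70/2 ≈ 35.00 years.
Reaching 5× takes log₂(5) ≈ 2.32 doublings.
2.32 × 35.00 ≈ 81 years.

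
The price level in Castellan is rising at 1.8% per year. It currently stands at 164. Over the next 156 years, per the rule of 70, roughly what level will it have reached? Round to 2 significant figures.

around 2600

It doubles every 70/1.8 ≈ 38.89 years, so 156 years is 4.01 doublings.
2^4.01 ≈ 16.11; 164 × 16.11 ≈ 2600.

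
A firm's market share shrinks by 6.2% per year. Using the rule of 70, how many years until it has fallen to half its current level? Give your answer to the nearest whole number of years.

about 11 years

The rule works in reverse for decay: 70/6.2 ≈ 11.29 years to halve.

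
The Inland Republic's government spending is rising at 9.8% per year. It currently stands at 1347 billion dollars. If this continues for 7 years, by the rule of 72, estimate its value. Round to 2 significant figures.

It doubles every 72/9.8 ≈ 7.35 years, so 7 years is 0.95 doublings.
2^0.95 ≈ 1.93; 1347 × 1.93 ≈ 2600 billion dollars.

around 2600 billion dollars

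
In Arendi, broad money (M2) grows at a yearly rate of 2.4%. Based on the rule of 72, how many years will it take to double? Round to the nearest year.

Doubling time ≈ 72 / 2.4 = 30.00 years.

around 30 years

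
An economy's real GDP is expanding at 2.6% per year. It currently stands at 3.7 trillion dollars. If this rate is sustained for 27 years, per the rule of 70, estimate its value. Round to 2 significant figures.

7.4 trillion dollars

It doubles every 70/2.6 ≈ 26.92 years, so 27 years is 1.00 doublings.
2^1.00 ≈ 2.00; 3.7 × 2.00 ≈ 7.4 trillion dollars.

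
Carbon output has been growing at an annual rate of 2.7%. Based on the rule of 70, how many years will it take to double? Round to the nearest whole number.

70/2.7 ≈ 25.93, so it doubles roughly every 26 years.

≈ 26 years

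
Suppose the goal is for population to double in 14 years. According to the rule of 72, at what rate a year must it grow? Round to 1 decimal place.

72 / 14 ≈ 5.14, so about 5.1% a year.

about 5.1%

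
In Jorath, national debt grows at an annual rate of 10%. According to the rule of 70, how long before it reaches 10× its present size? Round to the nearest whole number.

One doubling takes 70/10 = 7.00 years.
10× is log₂ 10 ≈ 3.32 doublings, so ≈ 3.32 × 7.00 = 23 years.

roughly 23 years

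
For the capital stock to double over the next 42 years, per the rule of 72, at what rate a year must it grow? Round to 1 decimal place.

roughly 1.7% a year

72 / 42 ≈ 1.71, so about 1.7% a year.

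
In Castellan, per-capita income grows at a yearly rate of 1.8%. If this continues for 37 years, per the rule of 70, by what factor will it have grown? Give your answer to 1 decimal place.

about 1.9 times

Doubles every ≈ 38.89 years (70/1.8).
37 years is 0.95 doublings; 2^0.95 ≈ 1.9×.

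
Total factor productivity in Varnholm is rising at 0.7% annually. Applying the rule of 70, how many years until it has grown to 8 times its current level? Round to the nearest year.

≈ 300 years

One doubling takes 70/0.7 = 100.00 years.
8 = 2^3, so 3 doublings → 300 years.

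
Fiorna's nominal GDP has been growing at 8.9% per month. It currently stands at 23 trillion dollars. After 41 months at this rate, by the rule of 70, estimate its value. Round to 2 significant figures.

approximately 850 trillion dollars

Doubling time ≈ 70/8.9 = 7.87 months.
41 months is 41/7.87 ≈ 5.21 doublings, a factor of 2^5.21 ≈ 37.01.
23 × 37.01 ≈ 850 trillion dollars.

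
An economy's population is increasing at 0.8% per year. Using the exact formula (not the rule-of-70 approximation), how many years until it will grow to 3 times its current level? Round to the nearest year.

138 years

t = ln(3) / ln(1 + 0.008) = 1.0986 / 0.007968 ≈ 137.88.
≈ 138 years.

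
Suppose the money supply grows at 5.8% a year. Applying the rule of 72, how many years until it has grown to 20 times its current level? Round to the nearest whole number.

approximately 54 years

At 5.8% it doubles every 72/5.8 ≈ 12.41 years.
Reaching 20× takes log₂(20) ≈ 4.32 doublings.
4.32 × 12.41 ≈ 54 years.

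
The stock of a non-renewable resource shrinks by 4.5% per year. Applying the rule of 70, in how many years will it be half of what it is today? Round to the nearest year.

Falling at 4.5%, it halves about every 70/4.5 = 15.56 years.

roughly 16 years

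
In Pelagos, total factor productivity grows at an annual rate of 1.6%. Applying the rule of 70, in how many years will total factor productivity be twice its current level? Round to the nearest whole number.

roughly 44 years

Doubling time ≈ 70 / 1.6 = 43.75 years.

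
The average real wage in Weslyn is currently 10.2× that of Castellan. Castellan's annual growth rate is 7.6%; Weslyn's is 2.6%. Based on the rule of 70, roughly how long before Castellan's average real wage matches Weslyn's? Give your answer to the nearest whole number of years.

The growth-rate gap is 7.6% − 2.6% = 5 percentage points.
So the ratio between them halves every 70/5 ≈ 14.00 years.
A 10.2× gap takes log₂(10.2) ≈ 3.35 halvings to close: 3.35 × 14.00 ≈ 47 years.

≈ 47 years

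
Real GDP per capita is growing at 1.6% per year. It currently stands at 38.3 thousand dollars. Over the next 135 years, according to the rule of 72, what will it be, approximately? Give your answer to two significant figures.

roughly 310 thousand dollars

It doubles every 72/1.6 ≈ 45.00 years, so 135 years is 3.00 doublings.
2^3.00 ≈ 8.00; 38.3 × 8.00 ≈ 310 thousand dollars.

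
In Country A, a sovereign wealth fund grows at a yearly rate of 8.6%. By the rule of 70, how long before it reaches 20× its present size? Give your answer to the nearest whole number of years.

Doubling time ≈ 70/8.6 = 8.14 years.
Reaching 20× takes log₂(20) ≈ 4.32 doublings.
4.32 × 8.14 ≈ 35 years.

about 35 years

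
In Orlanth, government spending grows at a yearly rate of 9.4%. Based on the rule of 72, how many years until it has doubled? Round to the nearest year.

roughly 8 years

Doubling time ≈ 72 / 9.4 = 7.66 years.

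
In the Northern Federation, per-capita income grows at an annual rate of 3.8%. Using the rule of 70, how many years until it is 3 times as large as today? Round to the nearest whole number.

about 29 years

One doubling takes 70/3.8 = 18.42 years.
3× is log₂ 3 ≈ 1.58 doublings, so ≈ 1.58 × 18.42 = 29 years.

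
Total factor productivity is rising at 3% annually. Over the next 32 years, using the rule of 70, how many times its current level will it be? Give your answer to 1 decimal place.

Doubles every ≈ 23.33 years (70/3).
32 years is 1.37 doublings; 2^1.37 ≈ 2.6×.

about 2.6 times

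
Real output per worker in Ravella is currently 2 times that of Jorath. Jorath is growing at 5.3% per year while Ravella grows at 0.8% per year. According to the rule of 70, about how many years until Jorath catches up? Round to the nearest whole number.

Jorath gains on Ravella at 5.3% − 0.8% = 4.5 points a year.
At that relative rate the gap halves every 70/4.5 ≈ 15.56 years.
A 2 times gap closes after 1 halving: 1 × 15.56 ≈ 16 years.

about 16 years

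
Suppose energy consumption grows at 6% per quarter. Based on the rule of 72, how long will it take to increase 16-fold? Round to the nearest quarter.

One doubling takes 72/6 = 12.00 quarters.
16× is 4 doublings, so 4 × 12.00 ≈ 48 quarters.

about 48 quarters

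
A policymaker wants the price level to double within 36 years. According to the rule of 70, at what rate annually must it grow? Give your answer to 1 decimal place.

1.9%

70 / 36 ≈ 1.94, so about 1.9% annually.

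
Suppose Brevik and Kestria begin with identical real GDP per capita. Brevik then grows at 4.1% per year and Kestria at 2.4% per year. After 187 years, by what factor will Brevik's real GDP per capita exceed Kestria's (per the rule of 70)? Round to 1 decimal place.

about 23.3 times

Only the 1.7-point difference matters.
70/1.7 ≈ 41.18 years per doubling of the ratio; 187 years gives 4.54 doublings, so ≈ 23.3×.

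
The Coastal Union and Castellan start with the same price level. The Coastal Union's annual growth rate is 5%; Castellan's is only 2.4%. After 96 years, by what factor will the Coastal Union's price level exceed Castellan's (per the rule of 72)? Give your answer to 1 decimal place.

the Coastal Union pulls ahead at 2.6 pp per year, so the ratio doubles every 72/2.6 ≈ 27.69 years.
In 96 years that's 3.47 doublings: 2^3.47 ≈ 11.1.

≈ 11.1 times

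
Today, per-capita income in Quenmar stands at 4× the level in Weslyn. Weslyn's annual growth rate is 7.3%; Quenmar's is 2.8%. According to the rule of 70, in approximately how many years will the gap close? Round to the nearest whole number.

The growth-rate gap is 7.3% − 2.8% = 4.5 percentage points.
So the ratio between them halves every 70/4.5 ≈ 15.56 years.
A 4× gap closes after 2 halvings: 2 × 15.56 ≈ 31 years.

roughly 31 years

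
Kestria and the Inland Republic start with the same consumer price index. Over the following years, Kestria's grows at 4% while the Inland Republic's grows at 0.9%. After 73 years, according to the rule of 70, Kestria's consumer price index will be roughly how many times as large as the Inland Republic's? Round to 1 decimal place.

Rate gap = 4% − 0.9% = 3.1 points.
The ratio doubles every 70/3.1 ≈ 22.58 years.
73/22.58 ≈ 3.23 doublings → ratio ≈ 2^3.23 ≈ 9.4.

roughly 9.4 times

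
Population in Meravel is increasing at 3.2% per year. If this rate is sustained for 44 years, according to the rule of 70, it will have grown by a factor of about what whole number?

about 4 times

Doubling time ≈ 70/3.2 = 21.88 years.
44/21.88 ≈ 2 doublings, so about 2^2 = 4×.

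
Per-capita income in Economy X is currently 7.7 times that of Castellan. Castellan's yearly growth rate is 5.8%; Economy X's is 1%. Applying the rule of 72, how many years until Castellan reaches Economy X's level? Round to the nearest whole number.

44 years

Castellan gains on Economy X at 5.8% − 1% = 4.8 points a year.
At that relative rate the gap halves every 72/4.8 ≈ 15.00 years.
A 7.7 times gap takes log₂(7.7) ≈ 2.94 halvings to close: 2.94 × 15.00 ≈ 44 years.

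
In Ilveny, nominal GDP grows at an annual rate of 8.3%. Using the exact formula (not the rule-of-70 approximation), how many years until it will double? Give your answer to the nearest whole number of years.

9 years

t = ln(2) / ln(1 + 0.083) = 0.6931 / 0.079735 ≈ 8.69.
≈ 9 years.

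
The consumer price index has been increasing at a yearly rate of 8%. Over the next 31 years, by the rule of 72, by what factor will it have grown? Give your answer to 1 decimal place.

roughly 10.9 times

Doubling time ≈ 72/8 = 9.00 years.
31 years / 9.00 ≈ 3.44 doublings → factor 2^3.44 ≈ 10.9.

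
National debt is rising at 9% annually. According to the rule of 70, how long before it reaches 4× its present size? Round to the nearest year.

≈ 16 years

At 9% it doubles every 70/9 ≈ 7.78 years.
Getting to 4× needs 2 doublings: 2 × 7.78 ≈ 16 years.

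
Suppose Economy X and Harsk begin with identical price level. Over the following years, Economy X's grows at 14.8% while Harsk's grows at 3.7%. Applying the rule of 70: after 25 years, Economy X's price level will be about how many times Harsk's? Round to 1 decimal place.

Only the 11.1-point difference matters.
70/11.1 ≈ 6.31 years per doubling of the ratio; 25 years gives 3.96 doublings, so ≈ 15.6×.

about 15.6 times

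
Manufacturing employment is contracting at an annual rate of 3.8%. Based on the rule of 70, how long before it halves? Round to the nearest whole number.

around 18 years

Halving time ≈ 70 / 3.8 = 18.42 → 18 years.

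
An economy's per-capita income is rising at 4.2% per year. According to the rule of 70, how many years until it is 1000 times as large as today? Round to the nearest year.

≈ 166 years

At 4.2% it doubles every 70/4.2 ≈ 16.67 years.
Reaching 1000× takes log₂(1000) ≈ 9.97 doublings.
9.97 × 16.67 ≈ 166 years.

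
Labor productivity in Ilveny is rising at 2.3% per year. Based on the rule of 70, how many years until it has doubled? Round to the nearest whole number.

roughly 30 years

Doubling time ≈ 70 / 2.3 = 30.43 years.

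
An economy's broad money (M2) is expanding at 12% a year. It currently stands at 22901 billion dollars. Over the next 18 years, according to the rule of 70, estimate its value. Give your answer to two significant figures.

It doubles every 70/12 ≈ 5.83 years, so 18 years is 3.09 doublings.
2^3.09 ≈ 8.51; 22901 × 8.51 ≈ 190000 billion dollars.

≈ 190000 billion dollars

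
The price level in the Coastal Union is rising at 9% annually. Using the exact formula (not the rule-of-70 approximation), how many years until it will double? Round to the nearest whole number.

8 years

t = ln(2) / ln(1 + 0.09) = 0.6931 / 0.086178 ≈ 8.04.
≈ 8 years.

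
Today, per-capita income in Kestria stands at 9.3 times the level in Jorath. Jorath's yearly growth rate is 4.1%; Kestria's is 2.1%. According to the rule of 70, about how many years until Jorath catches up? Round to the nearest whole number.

about 113 years

Jorath gains on Kestria at 4.1% − 2.1% = 2 points a year.
At that relative rate the gap halves every 70/2 ≈ 35.00 years.
A 9.3 times gap takes log₂(9.3) ≈ 3.22 halvings to close: 3.22 × 35.00 ≈ 113 years.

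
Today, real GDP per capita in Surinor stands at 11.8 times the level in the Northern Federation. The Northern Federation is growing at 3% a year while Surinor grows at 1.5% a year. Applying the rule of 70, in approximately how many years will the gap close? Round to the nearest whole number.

the Northern Federation gains on Surinor at 3% − 1.5% = 1.5 points a year.
At that relative rate the gap halves every 70/1.5 ≈ 46.67 years.
An 11.8 times gap takes log₂(11.8) ≈ 3.56 halvings to close: 3.56 × 46.67 ≈ 166 years.

about 166 years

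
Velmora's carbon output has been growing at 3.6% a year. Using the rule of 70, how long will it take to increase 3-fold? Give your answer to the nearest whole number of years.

around 31 years

At 3.6% it doubles every 70/3.6 ≈ 19.44 years.
Reaching 3× takes log₂(3) ≈ 1.58 doublings.
1.58 × 19.44 ≈ 31 years.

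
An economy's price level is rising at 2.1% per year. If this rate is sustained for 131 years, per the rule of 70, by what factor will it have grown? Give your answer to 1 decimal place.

Doubling time ≈ 70/2.1 = 33.33 years.
131 years / 33.33 ≈ 3.93 doublings → factor 2^3.93 ≈ 15.2.

approximately 15.2 times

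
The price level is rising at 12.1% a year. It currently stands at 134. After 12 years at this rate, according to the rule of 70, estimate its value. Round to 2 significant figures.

560

Doubling time ≈ 70/12.1 = 5.79 years.
12 years is 12/5.79 ≈ 2.07 doublings, a factor of 2^2.07 ≈ 4.20.
134 × 4.20 ≈ 560.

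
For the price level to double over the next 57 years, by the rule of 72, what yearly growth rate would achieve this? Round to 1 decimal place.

72 / 57 ≈ 1.26, so about 1.3% per year.

about 1.3%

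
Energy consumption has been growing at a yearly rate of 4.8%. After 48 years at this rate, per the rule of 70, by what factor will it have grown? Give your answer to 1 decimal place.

approximately 9.8 times

Doubling time ≈ 70/4.8 = 14.58 years.
48 years / 14.58 ≈ 3.29 doublings → factor 2^3.29 ≈ 9.8.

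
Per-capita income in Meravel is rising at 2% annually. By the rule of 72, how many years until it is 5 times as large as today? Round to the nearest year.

Doubling time ≈ 72/2 = 36.00 years.
Reaching 5× takes log₂(5) ≈ 2.32 doublings.
2.32 × 36.00 ≈ 84 years.

roughly 84 years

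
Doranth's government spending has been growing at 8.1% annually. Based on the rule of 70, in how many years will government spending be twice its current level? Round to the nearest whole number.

Doubling time ≈ 70 / 8.1 = 8.64 years.

roughly 9 years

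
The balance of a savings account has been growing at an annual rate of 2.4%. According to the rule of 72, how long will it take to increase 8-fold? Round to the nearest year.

≈ 90 years

At 2.4% it doubles every 72/2.4 ≈ 30.00 years.
Getting to 8× needs 3 doublings: 3 × 30.00 ≈ 90 years.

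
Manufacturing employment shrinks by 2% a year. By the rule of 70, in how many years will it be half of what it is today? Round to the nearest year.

≈ 35 years

Falling at 2%, it halves about every 70/2 = 35.00 years.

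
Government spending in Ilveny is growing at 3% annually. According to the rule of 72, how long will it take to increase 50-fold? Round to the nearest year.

135 years

One doubling takes 72/3 = 24.00 years.
Reaching 50× takes log₂(50) ≈ 5.64 doublings.
5.64 × 24.00 ≈ 135 years.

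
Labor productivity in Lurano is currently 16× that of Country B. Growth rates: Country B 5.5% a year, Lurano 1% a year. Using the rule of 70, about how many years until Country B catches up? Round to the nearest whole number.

What matters is the difference: 4.5 pp.
Rule of 70 on the gap: the ratio halves every 70/4.5 ≈ 15.56 years.
A 16× gap closes after 4 halvings: 4 × 15.56 ≈ 62 years.

≈ 62 years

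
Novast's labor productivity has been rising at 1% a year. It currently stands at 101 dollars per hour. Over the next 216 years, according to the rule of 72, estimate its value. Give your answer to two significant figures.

Doubling time ≈ 72/1 = 72.00 years.
216 years is 216/72.00 ≈ 3.00 doublings, a factor of 2^3.00 ≈ 8.00.
101 × 8.00 ≈ 810 dollars per hour.

approximately 810 dollars per hour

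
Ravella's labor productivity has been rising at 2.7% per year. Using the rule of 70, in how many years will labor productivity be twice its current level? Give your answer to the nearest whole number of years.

70/2.7 ≈ 25.93, so it doubles roughly every 26 years.

26 years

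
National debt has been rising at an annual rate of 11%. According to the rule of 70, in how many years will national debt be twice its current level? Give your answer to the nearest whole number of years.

70/11 ≈ 6.36, so it doubles roughly every 6 years.

about 6 years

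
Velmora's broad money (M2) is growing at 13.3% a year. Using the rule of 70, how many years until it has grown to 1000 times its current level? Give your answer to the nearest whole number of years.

Doubling time ≈ 70/13.3 = 5.26 years.
1000× is log₂ 1000 ≈ 9.97 doublings, so ≈ 9.97 × 5.26 = 52 years.

≈ 52 years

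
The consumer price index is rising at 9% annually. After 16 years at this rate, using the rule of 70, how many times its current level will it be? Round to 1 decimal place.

Doubles every ≈ 7.78 years (70/9).
16 years is 2.06 doublings; 2^2.06 ≈ 4.2×.

about 4.2 times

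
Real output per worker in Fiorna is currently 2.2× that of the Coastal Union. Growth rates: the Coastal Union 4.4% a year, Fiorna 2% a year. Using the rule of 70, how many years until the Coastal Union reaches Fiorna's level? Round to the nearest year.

The growth-rate gap is 4.4% − 2% = 2.4 percentage points.
So the ratio between them halves every 70/2.4 ≈ 29.17 years.
A 2.2× gap takes log₂(2.2) ≈ 1.14 halvings to close: 1.14 × 29.17 ≈ 33 years.

roughly 33 years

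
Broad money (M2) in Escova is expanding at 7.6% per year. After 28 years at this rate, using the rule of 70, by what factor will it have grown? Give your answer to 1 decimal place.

Doubles every ≈ 9.21 years (70/7.6).
28 years is 3.04 doublings; 2^3.04 ≈ 8.2×.

approximately 8.2 times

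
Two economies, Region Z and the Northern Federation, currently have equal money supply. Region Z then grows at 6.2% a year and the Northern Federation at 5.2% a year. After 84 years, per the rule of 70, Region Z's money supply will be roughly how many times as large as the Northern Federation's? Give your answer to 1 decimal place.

Only the 1-point difference matters.
70/1 ≈ 70.00 years per doubling of the ratio; 84 years gives 1.20 doublings, so ≈ 2.3×.

2.3 times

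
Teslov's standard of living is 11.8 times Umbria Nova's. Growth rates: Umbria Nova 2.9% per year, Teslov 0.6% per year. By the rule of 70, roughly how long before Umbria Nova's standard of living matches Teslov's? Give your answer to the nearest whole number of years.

Umbria Nova gains on Teslov at 2.9% − 0.6% = 2.3 points a year.
At that relative rate the gap halves every 70/2.3 ≈ 30.43 years.
An 11.8 times gap takes log₂(11.8) ≈ 3.56 halvings to close: 3.56 × 30.43 ≈ 108 years.

roughly 108 years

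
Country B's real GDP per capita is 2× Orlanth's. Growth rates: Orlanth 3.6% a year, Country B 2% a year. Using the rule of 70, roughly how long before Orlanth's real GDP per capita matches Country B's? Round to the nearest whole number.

roughly 44 years

Orlanth gains on Country B at 3.6% − 2% = 1.6 points a year.
At that relative rate the gap halves every 70/1.6 ≈ 43.75 years.
A 2× gap closes after 1 halving: 1 × 43.75 ≈ 44 years.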